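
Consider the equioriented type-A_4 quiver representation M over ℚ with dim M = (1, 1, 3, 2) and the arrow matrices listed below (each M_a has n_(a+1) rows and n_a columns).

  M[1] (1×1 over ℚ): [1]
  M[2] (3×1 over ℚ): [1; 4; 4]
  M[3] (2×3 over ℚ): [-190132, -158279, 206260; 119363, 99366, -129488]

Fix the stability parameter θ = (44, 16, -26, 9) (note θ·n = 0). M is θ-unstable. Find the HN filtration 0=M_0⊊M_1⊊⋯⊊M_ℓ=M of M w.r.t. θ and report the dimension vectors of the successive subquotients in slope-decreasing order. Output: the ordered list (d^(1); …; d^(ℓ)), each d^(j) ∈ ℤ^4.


Via rank(M_{q-1}∘⋯∘M_p): M ≅ I[1,4], I[3,3], I[3,4].
μ_θ-semistable layers: μ^(1)=43/4; μ^(2)=9; μ^(3)=-26

((1, 1, 1, 1); (0, 0, 0, 1); (0, 0, 2, 0))


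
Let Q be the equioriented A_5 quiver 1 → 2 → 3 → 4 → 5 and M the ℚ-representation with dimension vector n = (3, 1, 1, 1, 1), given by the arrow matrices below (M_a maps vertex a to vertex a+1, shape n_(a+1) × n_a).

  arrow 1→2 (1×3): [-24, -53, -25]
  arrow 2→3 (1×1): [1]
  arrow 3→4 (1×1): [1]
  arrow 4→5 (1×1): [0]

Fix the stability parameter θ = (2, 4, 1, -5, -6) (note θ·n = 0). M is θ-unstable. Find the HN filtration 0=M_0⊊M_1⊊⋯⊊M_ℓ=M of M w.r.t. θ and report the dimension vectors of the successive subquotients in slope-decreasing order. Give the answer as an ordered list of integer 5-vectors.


Barcode: M ≅ I[1,1]^2, I[1,4], I[5,5]. HN layers by μ_θ (3 steps, strictly decreasing):
  μ^(1)=2; μ^(2)=1/2; μ^(3)=-6

((2, 0, 0, 0, 0); (1, 1, 1, 1, 0); (0, 0, 0, 0, 1))


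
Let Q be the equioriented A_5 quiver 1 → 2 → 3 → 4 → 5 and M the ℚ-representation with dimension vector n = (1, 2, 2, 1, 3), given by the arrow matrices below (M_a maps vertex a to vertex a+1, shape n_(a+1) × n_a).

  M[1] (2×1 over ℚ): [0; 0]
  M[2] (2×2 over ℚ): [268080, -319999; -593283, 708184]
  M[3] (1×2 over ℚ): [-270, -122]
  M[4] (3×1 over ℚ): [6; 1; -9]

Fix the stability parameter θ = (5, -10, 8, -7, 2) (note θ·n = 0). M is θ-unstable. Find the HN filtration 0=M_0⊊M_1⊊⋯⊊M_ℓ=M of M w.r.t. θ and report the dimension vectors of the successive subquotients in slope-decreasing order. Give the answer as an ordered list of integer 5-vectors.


Interval decomposition of M: I[1,1], I[2,3], I[2,5], I[5,5]^2.
HN type (ℓ=5): μ^(1)=8; μ^(2)=5; μ^(3)=2; μ^(4)=1/2; μ^(5)=-10

((0, 0, 1, 0, 0); (1, 0, 0, 0, 0); (0, 0, 0, 0, 3); (0, 0, 1, 1, 0); (0, 2, 0, 0, 0))


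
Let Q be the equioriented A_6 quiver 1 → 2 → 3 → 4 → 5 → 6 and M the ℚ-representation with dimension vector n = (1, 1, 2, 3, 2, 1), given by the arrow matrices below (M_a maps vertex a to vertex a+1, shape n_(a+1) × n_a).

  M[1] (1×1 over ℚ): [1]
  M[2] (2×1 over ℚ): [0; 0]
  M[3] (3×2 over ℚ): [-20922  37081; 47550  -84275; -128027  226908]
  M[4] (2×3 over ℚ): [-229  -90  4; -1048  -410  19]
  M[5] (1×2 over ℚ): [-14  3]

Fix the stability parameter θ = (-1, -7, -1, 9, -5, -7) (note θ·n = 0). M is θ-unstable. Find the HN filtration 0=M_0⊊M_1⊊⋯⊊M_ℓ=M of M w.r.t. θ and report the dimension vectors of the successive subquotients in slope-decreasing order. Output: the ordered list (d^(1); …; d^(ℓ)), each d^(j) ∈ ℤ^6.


Barcode: M ≅ I[1,2], I[3,5], I[3,6], I[4,4]. HN layers by μ_θ (4 steps, strictly decreasing):
  μ^(1)=9; μ^(2)=2; μ^(3)=-1; μ^(4)=-4

((0, 0, 0, 1, 0, 0); (0, 0, 0, 1, 1, 0); (0, 0, 2, 1, 1, 1); (1, 1, 0, 0, 0, 0))


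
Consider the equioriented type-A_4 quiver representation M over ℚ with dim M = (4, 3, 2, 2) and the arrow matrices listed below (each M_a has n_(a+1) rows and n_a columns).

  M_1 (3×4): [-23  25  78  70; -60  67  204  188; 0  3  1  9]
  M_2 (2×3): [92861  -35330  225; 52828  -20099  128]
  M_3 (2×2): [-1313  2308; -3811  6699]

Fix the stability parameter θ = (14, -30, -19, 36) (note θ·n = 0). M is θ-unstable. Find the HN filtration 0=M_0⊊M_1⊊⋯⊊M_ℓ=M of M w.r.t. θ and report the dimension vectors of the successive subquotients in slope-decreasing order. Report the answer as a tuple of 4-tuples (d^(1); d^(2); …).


Interval decomposition of M: I[1,1], I[1,2], I[1,4]^2.
HN type (ℓ=4): μ^(1)=36; μ^(2)=14; μ^(3)=-8; μ^(4)=-35/3

((0, 0, 0, 2); (1, 0, 0, 0); (1, 1, 0, 0); (2, 2, 2, 0))


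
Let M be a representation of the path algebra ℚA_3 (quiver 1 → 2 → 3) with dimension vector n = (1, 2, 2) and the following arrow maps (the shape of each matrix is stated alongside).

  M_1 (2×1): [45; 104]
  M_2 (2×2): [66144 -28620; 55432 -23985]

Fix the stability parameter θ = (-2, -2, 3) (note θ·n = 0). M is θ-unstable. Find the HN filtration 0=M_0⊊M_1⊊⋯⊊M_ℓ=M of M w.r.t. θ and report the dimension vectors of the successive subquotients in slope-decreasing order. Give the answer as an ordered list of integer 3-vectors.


Interval decomposition of M: I[1,2], I[2,3], I[3,3].
HN type (ℓ=2): μ^(1)=3; μ^(2)=-2

((0, 0, 2); (1, 2, 0))


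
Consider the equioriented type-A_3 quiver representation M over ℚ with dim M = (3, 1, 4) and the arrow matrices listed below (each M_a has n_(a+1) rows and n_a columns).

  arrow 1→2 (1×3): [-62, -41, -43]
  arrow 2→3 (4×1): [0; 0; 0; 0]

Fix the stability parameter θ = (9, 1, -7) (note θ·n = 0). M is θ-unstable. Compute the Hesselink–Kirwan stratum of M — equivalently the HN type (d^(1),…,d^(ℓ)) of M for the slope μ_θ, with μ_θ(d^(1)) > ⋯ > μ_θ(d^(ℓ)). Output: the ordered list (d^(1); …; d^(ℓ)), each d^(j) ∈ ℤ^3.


Via rank(M_{q-1}∘⋯∘M_p): M ≅ I[1,1]^2, I[1,2], I[3,3]^4.
μ_θ-semistable layers: μ^(1)=9; μ^(2)=5; μ^(3)=-7

((2, 0, 0); (1, 1, 0); (0, 0, 4))


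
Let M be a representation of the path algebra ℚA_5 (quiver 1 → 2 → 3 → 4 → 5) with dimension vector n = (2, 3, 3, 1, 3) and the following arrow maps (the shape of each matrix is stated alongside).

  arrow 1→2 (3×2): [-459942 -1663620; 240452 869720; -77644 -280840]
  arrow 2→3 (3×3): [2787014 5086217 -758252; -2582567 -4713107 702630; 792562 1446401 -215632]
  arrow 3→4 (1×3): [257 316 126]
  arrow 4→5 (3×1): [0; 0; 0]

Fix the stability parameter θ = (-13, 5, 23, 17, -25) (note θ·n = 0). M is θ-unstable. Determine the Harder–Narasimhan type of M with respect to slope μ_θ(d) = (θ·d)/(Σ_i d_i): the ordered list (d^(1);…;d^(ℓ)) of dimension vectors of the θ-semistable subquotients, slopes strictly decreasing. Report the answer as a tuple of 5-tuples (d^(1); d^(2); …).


Barcode: M ≅ I[1,1], I[1,4], I[2,3]^2, I[5,5]^3. HN layers by μ_θ (5 steps, strictly decreasing):
  μ^(1)=23; μ^(2)=20; μ^(3)=5; μ^(4)=-13; μ^(5)=-25

((0, 0, 2, 0, 0); (0, 0, 1, 1, 0); (0, 3, 0, 0, 0); (2, 0, 0, 0, 0); (0, 0, 0, 0, 3))


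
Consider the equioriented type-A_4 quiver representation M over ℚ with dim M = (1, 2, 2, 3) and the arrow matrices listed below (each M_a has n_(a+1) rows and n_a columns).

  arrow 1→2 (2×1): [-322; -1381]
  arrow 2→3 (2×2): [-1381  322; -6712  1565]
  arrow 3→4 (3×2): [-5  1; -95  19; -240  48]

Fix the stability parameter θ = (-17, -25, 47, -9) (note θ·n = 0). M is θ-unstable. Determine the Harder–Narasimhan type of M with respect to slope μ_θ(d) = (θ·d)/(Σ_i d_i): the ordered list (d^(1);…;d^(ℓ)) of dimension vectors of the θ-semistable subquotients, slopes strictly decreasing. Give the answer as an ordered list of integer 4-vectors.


Via rank(M_{q-1}∘⋯∘M_p): M ≅ I[1,4], I[2,3], I[4,4]^2.
μ_θ-semistable layers: μ^(1)=47; μ^(2)=19; μ^(3)=-9; μ^(4)=-21; μ^(5)=-25

((0, 0, 1, 0); (0, 0, 1, 1); (0, 0, 0, 2); (1, 1, 0, 0); (0, 1, 0, 0))


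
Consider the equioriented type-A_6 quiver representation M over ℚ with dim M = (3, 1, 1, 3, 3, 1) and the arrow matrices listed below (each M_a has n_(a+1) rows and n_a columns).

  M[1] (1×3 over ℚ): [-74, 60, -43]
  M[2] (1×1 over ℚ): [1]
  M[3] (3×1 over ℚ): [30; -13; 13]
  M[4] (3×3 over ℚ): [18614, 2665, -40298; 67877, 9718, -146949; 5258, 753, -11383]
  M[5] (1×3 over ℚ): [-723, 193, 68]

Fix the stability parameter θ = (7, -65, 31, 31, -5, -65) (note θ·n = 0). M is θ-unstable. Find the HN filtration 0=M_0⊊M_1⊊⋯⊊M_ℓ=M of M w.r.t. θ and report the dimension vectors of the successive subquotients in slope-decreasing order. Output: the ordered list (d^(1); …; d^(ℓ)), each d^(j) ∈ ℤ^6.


Interval decomposition of M: I[1,1]^2, I[1,5], I[4,5], I[4,6].
HN type (ℓ=5): μ^(1)=19; μ^(2)=13; μ^(3)=7; μ^(4)=-13; μ^(5)=-29

((0, 0, 1, 1, 1, 0); (0, 0, 0, 1, 1, 0); (2, 0, 0, 0, 0, 0); (0, 0, 0, 1, 1, 1); (1, 1, 0, 0, 0, 0))


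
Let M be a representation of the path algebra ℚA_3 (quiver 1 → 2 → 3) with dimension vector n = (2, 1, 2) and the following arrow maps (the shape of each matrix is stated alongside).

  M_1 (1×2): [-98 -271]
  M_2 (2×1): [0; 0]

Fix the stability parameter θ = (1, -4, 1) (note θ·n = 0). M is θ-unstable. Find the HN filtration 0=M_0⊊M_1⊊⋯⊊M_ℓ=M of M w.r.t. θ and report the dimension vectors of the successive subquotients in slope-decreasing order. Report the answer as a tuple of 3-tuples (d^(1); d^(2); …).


Barcode: M ≅ I[1,1], I[1,2], I[3,3]^2. HN layers by μ_θ (2 steps, strictly decreasing):
  μ^(1)=1; μ^(2)=-3/2

((1, 0, 2); (1, 1, 0))


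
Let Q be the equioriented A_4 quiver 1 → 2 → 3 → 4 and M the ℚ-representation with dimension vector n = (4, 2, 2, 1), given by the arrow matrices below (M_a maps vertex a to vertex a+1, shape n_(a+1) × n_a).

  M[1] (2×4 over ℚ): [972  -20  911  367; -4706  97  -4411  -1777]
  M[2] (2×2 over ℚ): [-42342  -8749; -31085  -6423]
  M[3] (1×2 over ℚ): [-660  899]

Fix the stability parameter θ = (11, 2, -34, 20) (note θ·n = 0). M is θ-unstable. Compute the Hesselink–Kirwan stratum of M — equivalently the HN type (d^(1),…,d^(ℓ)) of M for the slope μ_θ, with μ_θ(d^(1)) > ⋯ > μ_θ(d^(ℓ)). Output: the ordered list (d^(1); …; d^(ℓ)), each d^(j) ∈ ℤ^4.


Barcode: M ≅ I[1,1]^2, I[1,3], I[1,4]. HN layers by μ_θ (3 steps, strictly decreasing):
  μ^(1)=20; μ^(2)=11; μ^(3)=-7

((0, 0, 0, 1); (2, 0, 0, 0); (2, 2, 2, 0))


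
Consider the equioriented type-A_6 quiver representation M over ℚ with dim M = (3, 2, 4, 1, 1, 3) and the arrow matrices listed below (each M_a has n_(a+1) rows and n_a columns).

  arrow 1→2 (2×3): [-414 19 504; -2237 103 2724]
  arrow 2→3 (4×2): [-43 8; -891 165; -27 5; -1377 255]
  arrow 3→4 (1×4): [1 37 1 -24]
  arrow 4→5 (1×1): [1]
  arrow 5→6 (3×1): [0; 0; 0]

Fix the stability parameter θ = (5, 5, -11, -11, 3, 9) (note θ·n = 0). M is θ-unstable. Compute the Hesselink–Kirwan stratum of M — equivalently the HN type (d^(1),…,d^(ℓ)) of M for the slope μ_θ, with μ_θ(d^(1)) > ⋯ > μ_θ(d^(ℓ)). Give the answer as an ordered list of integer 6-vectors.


Interval decomposition of M: I[1,1], I[1,3], I[1,5], I[3,3]^2, I[6,6]^3.
HN type (ℓ=6): μ^(1)=9; μ^(2)=5; μ^(3)=3; μ^(4)=-1/3; μ^(5)=-3; μ^(6)=-11

((0, 0, 0, 0, 0, 3); (1, 0, 0, 0, 0, 0); (0, 0, 0, 0, 1, 0); (1, 1, 1, 0, 0, 0); (1, 1, 1, 1, 0, 0); (0, 0, 2, 0, 0, 0))


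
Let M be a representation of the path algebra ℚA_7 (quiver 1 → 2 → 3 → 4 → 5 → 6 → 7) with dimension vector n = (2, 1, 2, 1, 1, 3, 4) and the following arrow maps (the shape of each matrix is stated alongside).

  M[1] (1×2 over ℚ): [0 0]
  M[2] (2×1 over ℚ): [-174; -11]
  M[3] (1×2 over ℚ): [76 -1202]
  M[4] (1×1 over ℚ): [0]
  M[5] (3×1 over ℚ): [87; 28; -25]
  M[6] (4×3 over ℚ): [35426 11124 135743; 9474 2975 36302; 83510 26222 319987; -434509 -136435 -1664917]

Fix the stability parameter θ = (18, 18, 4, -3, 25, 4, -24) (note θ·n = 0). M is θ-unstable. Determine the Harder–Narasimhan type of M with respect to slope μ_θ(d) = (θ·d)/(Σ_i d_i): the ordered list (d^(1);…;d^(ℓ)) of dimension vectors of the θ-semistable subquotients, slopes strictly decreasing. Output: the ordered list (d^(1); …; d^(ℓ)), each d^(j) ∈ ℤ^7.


Via rank(M_{q-1}∘⋯∘M_p): M ≅ I[1,1]^2, I[2,4], I[3,3], I[5,7], I[6,7]^2, I[7,7].
μ_θ-semistable layers: μ^(1)=18; μ^(2)=19/3; μ^(3)=4; μ^(4)=5/3; μ^(5)=-10; μ^(6)=-24

((2, 0, 0, 0, 0, 0, 0); (0, 1, 1, 1, 0, 0, 0); (0, 0, 1, 0, 0, 0, 0); (0, 0, 0, 0, 1, 1, 1); (0, 0, 0, 0, 0, 2, 2); (0, 0, 0, 0, 0, 0, 1))


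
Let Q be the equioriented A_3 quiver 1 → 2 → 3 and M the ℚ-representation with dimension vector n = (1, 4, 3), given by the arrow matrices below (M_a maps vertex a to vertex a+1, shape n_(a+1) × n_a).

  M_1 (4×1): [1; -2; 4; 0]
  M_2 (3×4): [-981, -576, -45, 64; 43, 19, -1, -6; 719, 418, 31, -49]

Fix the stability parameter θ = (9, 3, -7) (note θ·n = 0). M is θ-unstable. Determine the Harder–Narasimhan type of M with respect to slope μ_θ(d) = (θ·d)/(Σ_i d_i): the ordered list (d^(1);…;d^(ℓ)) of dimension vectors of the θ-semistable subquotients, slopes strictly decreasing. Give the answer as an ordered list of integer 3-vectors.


Interval decomposition of M: I[1,3], I[2,2], I[2,3]^2.
HN type (ℓ=3): μ^(1)=3; μ^(2)=5/3; μ^(3)=-2

((0, 1, 0); (1, 1, 1); (0, 2, 2))


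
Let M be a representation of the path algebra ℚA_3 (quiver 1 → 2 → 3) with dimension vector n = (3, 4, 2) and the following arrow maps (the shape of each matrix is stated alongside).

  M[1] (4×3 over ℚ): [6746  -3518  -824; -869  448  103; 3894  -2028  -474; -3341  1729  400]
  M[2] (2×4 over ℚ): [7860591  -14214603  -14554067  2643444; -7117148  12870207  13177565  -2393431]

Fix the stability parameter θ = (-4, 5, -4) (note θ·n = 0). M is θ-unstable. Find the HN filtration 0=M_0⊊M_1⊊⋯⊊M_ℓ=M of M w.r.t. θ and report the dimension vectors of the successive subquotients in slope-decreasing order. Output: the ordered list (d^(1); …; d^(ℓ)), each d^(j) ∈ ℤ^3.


Interval decomposition of M: I[1,2], I[1,3]^2, I[2,2].
HN type (ℓ=3): μ^(1)=5; μ^(2)=1/2; μ^(3)=-4

((0, 2, 0); (0, 2, 2); (3, 0, 0))


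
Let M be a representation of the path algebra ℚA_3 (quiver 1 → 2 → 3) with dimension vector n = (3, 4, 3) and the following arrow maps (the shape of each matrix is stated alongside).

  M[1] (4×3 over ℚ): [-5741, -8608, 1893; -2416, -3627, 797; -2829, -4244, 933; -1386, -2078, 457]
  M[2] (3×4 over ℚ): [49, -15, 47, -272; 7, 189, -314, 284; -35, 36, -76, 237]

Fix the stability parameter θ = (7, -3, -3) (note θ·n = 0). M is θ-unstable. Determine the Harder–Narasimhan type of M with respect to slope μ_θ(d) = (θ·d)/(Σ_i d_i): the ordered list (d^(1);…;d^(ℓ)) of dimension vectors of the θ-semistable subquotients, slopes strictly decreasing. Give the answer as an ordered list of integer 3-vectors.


Interval decomposition of M: I[1,3]^3, I[2,2].
HN type (ℓ=2): μ^(1)=1/3; μ^(2)=-3

((3, 3, 3); (0, 1, 0))


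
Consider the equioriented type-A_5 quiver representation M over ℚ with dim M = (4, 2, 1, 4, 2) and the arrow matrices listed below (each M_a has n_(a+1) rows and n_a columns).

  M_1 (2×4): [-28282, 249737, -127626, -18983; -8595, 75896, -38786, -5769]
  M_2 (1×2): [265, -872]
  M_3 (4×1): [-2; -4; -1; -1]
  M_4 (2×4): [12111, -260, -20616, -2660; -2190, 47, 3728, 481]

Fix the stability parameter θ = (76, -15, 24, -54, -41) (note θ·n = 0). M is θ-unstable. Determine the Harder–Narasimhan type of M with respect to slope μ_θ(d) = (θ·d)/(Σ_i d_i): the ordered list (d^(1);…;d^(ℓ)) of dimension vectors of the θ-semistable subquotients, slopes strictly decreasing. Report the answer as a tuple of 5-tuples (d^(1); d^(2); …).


Via rank(M_{q-1}∘⋯∘M_p): M ≅ I[1,1]^2, I[1,2], I[1,5], I[4,4]^2, I[4,5].
μ_θ-semistable layers: μ^(1)=76; μ^(2)=61/2; μ^(3)=-2; μ^(4)=-41; μ^(5)=-54

((2, 0, 0, 0, 0); (1, 1, 0, 0, 0); (1, 1, 1, 1, 1); (0, 0, 0, 0, 1); (0, 0, 0, 3, 0))


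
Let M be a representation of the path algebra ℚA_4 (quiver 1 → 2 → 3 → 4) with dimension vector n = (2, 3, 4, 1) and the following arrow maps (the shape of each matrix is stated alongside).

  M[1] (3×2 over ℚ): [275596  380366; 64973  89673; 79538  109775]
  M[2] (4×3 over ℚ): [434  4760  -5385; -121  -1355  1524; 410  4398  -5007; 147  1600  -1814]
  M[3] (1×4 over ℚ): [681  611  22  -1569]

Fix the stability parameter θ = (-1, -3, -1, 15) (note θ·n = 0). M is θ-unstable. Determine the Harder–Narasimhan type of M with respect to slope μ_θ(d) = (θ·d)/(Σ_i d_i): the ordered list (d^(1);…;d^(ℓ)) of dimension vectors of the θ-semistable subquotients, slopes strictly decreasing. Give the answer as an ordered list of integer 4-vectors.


Interval decomposition of M: I[1,3], I[1,4], I[2,3], I[3,3].
HN type (ℓ=4): μ^(1)=15; μ^(2)=-1; μ^(3)=-2; μ^(4)=-3

((0, 0, 0, 1); (0, 0, 4, 0); (2, 2, 0, 0); (0, 1, 0, 0))


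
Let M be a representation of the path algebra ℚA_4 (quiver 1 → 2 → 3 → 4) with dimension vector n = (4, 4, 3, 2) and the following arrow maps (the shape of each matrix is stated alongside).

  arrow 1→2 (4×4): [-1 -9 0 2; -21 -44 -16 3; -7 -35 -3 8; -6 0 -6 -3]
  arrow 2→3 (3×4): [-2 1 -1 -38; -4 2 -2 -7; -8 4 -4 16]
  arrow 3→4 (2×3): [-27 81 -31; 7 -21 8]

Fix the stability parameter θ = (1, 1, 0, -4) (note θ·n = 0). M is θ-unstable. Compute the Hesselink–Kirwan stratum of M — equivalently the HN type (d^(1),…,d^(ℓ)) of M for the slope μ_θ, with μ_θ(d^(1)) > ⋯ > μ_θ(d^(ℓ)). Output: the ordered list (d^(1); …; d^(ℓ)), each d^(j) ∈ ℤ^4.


Via rank(M_{q-1}∘⋯∘M_p): M ≅ I[1,2]^2, I[1,4]^2, I[3,3].
μ_θ-semistable layers: μ^(1)=1; μ^(2)=0; μ^(3)=-1/2

((2, 2, 0, 0); (0, 0, 1, 0); (2, 2, 2, 2))


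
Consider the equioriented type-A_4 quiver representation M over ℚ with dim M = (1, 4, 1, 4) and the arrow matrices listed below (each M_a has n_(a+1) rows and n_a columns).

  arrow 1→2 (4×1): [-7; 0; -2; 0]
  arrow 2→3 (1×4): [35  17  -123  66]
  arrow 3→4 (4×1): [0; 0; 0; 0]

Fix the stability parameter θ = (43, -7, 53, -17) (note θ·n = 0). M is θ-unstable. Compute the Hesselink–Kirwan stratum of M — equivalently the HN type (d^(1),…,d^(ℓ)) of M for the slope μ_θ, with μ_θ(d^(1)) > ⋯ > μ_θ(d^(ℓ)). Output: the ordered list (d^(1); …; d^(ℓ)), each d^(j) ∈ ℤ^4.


Via rank(M_{q-1}∘⋯∘M_p): M ≅ I[1,3], I[2,2]^3, I[4,4]^4.
μ_θ-semistable layers: μ^(1)=53; μ^(2)=18; μ^(3)=-7; μ^(4)=-17

((0, 0, 1, 0); (1, 1, 0, 0); (0, 3, 0, 0); (0, 0, 0, 4))


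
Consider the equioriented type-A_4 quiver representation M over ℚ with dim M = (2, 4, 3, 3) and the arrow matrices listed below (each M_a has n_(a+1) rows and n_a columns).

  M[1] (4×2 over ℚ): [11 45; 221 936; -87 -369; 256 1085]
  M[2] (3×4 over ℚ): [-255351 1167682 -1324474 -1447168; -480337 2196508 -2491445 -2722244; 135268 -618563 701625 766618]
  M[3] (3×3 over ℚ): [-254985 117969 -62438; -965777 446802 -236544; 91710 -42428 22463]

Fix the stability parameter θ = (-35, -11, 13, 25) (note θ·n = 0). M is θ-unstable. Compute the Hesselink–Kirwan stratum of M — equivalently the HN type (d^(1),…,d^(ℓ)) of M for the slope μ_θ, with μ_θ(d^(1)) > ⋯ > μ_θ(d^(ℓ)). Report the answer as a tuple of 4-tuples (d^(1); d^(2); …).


Barcode: M ≅ I[1,4]^2, I[2,2], I[2,4]. HN layers by μ_θ (4 steps, strictly decreasing):
  μ^(1)=25; μ^(2)=13; μ^(3)=-11; μ^(4)=-35

((0, 0, 0, 3); (0, 0, 3, 0); (0, 4, 0, 0); (2, 0, 0, 0))


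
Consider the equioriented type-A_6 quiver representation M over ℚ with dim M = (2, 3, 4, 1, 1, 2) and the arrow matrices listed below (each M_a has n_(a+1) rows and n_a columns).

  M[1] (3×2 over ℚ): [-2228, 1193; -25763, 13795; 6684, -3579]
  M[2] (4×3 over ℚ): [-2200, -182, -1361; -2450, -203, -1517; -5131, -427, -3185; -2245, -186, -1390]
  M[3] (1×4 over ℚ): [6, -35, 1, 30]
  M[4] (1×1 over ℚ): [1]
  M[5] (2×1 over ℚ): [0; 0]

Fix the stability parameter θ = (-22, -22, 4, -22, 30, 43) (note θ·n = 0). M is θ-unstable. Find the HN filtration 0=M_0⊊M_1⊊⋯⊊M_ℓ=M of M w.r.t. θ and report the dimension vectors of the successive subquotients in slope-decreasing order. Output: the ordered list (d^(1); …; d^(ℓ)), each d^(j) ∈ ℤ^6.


Via rank(M_{q-1}∘⋯∘M_p): M ≅ I[1,3], I[1,5], I[2,3], I[3,3], I[6,6]^2.
μ_θ-semistable layers: μ^(1)=43; μ^(2)=30; μ^(3)=4; μ^(4)=-9; μ^(5)=-22

((0, 0, 0, 0, 0, 2); (0, 0, 0, 0, 1, 0); (0, 0, 3, 0, 0, 0); (0, 0, 1, 1, 0, 0); (2, 3, 0, 0, 0, 0))


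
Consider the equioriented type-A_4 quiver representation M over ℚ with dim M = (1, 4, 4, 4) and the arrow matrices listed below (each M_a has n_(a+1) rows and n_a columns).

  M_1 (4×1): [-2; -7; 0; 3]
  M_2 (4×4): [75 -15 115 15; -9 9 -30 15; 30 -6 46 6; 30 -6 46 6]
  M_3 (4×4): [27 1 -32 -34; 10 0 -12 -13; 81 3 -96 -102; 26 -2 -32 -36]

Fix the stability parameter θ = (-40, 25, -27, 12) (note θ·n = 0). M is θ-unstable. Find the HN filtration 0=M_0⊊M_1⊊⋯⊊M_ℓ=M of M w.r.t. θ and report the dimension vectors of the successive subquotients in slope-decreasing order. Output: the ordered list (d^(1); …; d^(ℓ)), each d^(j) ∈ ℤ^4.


Via rank(M_{q-1}∘⋯∘M_p): M ≅ I[1,2], I[2,2], I[2,3], I[2,4], I[3,3], I[3,4], I[4,4]^2.
μ_θ-semistable layers: μ^(1)=25; μ^(2)=12; μ^(3)=-1; μ^(4)=-27; μ^(5)=-40

((0, 2, 0, 0); (0, 0, 0, 4); (0, 2, 2, 0); (0, 0, 2, 0); (1, 0, 0, 0))


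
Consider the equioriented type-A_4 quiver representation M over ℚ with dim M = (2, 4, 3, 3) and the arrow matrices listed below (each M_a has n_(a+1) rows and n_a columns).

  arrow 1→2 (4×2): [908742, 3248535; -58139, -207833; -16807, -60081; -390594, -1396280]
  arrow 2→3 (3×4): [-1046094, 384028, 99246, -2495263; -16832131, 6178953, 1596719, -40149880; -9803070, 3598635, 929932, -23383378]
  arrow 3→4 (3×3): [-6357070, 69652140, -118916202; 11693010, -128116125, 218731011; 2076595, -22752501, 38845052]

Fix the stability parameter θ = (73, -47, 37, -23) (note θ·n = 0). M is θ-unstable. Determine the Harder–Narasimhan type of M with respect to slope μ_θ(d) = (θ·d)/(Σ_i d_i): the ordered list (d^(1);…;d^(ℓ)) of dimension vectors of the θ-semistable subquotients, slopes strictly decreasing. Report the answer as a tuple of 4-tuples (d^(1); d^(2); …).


Barcode: M ≅ I[1,4]^2, I[2,2], I[2,3], I[4,4]. HN layers by μ_θ (4 steps, strictly decreasing):
  μ^(1)=37; μ^(2)=10; μ^(3)=-23; μ^(4)=-47

((0, 0, 1, 0); (2, 2, 2, 2); (0, 0, 0, 1); (0, 2, 0, 0))


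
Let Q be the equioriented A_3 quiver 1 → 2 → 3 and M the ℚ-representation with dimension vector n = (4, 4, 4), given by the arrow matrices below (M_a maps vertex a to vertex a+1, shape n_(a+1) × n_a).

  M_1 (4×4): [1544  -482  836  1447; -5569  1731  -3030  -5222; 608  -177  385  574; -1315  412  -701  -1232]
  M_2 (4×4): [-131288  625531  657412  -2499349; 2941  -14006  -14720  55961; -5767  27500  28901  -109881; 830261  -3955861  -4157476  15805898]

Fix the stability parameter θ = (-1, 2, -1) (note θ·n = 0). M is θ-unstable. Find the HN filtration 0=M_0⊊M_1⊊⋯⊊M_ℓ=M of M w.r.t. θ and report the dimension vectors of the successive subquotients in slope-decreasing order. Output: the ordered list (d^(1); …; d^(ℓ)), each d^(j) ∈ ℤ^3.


Barcode: M ≅ I[1,1], I[1,2], I[1,3]^2, I[2,3], I[3,3]. HN layers by μ_θ (3 steps, strictly decreasing):
  μ^(1)=2; μ^(2)=1/2; μ^(3)=-1

((0, 1, 0); (0, 3, 3); (4, 0, 1))


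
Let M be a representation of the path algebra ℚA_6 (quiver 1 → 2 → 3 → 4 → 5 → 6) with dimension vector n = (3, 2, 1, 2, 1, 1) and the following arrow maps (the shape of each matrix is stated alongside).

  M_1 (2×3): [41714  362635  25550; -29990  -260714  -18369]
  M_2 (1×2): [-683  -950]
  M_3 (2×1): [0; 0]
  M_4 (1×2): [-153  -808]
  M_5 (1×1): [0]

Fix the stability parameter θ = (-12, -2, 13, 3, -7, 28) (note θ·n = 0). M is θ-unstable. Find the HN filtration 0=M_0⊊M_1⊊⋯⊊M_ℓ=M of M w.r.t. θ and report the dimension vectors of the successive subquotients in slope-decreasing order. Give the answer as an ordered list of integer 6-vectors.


Interval decomposition of M: I[1,1], I[1,2], I[1,3], I[4,4], I[4,5], I[6,6].
HN type (ℓ=5): μ^(1)=28; μ^(2)=13; μ^(3)=3; μ^(4)=-2; μ^(5)=-12

((0, 0, 0, 0, 0, 1); (0, 0, 1, 0, 0, 0); (0, 0, 0, 1, 0, 0); (0, 2, 0, 1, 1, 0); (3, 0, 0, 0, 0, 0))


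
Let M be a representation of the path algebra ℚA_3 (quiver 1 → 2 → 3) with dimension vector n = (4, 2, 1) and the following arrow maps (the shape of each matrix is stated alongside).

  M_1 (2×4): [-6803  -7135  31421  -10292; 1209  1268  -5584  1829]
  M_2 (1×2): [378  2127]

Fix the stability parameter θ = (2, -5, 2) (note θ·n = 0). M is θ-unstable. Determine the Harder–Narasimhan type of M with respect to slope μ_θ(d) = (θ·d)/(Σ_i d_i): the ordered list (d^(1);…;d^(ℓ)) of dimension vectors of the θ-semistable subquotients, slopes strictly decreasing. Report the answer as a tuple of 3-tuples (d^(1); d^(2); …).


Barcode: M ≅ I[1,1]^2, I[1,2], I[1,3]. HN layers by μ_θ (2 steps, strictly decreasing):
  μ^(1)=2; μ^(2)=-3/2

((2, 0, 1); (2, 2, 0))


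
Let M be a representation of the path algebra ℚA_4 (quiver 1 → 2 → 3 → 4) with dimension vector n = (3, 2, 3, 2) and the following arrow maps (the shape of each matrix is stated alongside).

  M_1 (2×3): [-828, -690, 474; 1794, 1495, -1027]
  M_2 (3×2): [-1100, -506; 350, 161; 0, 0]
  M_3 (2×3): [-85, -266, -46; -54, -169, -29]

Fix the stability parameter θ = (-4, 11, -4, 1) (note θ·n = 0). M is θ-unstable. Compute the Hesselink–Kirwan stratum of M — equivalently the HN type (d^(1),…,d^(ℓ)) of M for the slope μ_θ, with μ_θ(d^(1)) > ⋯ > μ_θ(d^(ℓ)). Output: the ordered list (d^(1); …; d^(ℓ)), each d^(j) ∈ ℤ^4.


Interval decomposition of M: I[1,1]^2, I[1,4], I[2,2], I[3,3], I[3,4].
HN type (ℓ=4): μ^(1)=11; μ^(2)=8/3; μ^(3)=1; μ^(4)=-4

((0, 1, 0, 0); (0, 1, 1, 1); (0, 0, 0, 1); (3, 0, 2, 0))


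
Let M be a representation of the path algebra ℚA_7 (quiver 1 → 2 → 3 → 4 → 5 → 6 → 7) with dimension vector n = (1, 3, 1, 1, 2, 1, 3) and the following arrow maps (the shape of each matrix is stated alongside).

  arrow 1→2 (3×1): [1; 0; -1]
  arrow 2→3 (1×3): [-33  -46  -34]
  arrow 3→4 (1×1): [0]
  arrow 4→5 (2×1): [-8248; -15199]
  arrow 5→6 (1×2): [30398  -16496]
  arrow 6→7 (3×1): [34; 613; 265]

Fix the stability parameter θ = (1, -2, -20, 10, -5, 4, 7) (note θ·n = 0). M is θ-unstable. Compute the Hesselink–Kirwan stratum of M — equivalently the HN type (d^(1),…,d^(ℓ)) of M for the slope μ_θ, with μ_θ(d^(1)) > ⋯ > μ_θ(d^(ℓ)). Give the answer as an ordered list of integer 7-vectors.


Via rank(M_{q-1}∘⋯∘M_p): M ≅ I[1,3], I[2,2]^2, I[4,5], I[5,7], I[7,7]^2.
μ_θ-semistable layers: μ^(1)=7; μ^(2)=4; μ^(3)=5/2; μ^(4)=-2; μ^(5)=-5; μ^(6)=-7

((0, 0, 0, 0, 0, 0, 3); (0, 0, 0, 0, 0, 1, 0); (0, 0, 0, 1, 1, 0, 0); (0, 2, 0, 0, 0, 0, 0); (0, 0, 0, 0, 1, 0, 0); (1, 1, 1, 0, 0, 0, 0))


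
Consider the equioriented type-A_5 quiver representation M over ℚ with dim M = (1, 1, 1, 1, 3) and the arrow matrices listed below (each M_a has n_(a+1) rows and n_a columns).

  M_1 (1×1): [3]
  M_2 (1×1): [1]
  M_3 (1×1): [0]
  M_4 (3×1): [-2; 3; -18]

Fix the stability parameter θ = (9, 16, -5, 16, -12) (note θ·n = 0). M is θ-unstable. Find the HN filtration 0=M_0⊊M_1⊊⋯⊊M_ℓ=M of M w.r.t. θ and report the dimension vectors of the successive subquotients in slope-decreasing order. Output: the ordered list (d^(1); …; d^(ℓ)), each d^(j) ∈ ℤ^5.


Barcode: M ≅ I[1,3], I[4,5], I[5,5]^2. HN layers by μ_θ (3 steps, strictly decreasing):
  μ^(1)=20/3; μ^(2)=2; μ^(3)=-12

((1, 1, 1, 0, 0); (0, 0, 0, 1, 1); (0, 0, 0, 0, 2))


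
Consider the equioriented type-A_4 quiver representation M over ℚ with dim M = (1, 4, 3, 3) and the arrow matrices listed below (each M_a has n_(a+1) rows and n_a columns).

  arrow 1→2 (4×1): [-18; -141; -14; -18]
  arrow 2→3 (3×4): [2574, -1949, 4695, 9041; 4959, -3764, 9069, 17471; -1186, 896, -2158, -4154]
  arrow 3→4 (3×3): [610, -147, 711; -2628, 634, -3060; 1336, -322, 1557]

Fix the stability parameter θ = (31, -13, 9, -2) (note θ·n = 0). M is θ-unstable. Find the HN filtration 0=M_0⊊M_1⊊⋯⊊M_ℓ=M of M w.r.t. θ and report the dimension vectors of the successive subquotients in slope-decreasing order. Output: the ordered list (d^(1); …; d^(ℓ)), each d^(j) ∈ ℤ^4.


Via rank(M_{q-1}∘⋯∘M_p): M ≅ I[1,3], I[2,2]^2, I[2,4], I[3,4], I[4,4].
μ_θ-semistable layers: μ^(1)=9; μ^(2)=7/2; μ^(3)=-2; μ^(4)=-13

((1, 1, 1, 0); (0, 0, 2, 2); (0, 0, 0, 1); (0, 3, 0, 0))


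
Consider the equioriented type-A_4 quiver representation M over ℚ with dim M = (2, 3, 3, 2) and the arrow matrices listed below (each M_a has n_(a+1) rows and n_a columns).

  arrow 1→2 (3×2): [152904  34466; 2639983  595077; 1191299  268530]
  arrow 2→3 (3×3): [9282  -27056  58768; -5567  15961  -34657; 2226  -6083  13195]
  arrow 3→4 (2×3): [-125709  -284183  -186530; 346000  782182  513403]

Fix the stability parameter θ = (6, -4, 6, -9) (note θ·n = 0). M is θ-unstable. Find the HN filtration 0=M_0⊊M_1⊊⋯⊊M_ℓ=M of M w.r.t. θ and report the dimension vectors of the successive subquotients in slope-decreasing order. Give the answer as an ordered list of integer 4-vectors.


Interval decomposition of M: I[1,2], I[1,4], I[2,4], I[3,3].
HN type (ℓ=5): μ^(1)=6; μ^(2)=1; μ^(3)=-1/4; μ^(4)=-3/2; μ^(5)=-4

((0, 0, 1, 0); (1, 1, 0, 0); (1, 1, 1, 1); (0, 0, 1, 1); (0, 1, 0, 0))


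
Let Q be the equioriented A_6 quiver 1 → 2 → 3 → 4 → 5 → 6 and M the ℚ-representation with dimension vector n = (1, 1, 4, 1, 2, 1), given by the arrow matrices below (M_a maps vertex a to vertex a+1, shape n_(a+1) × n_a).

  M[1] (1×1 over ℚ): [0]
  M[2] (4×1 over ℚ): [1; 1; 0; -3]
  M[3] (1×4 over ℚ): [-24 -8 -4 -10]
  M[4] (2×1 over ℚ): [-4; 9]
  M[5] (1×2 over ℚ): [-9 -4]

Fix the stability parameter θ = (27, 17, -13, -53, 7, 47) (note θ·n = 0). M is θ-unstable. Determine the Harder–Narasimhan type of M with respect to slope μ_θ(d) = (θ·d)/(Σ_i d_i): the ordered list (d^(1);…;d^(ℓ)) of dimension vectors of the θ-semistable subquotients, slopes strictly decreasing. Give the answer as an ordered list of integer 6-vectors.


Barcode: M ≅ I[1,1], I[2,5], I[3,3]^3, I[5,6]. HN layers by μ_θ (5 steps, strictly decreasing):
  μ^(1)=47; μ^(2)=27; μ^(3)=7; μ^(4)=-13; μ^(5)=-49/3

((0, 0, 0, 0, 0, 1); (1, 0, 0, 0, 0, 0); (0, 0, 0, 0, 2, 0); (0, 0, 3, 0, 0, 0); (0, 1, 1, 1, 0, 0))


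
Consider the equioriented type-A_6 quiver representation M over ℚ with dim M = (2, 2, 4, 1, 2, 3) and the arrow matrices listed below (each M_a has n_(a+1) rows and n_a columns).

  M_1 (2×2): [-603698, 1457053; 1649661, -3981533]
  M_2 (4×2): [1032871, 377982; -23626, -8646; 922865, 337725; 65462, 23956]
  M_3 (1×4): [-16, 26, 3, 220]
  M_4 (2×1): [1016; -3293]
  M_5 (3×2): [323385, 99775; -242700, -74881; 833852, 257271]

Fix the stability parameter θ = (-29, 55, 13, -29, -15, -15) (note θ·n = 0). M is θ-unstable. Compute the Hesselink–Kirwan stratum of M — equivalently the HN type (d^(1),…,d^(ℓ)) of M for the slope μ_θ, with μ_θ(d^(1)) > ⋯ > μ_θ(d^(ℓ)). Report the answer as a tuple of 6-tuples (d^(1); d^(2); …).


Interval decomposition of M: I[1,3], I[1,6], I[3,3]^2, I[5,6], I[6,6].
HN type (ℓ=5): μ^(1)=34; μ^(2)=13; μ^(3)=9/5; μ^(4)=-15; μ^(5)=-29

((0, 1, 1, 0, 0, 0); (0, 0, 2, 0, 0, 0); (0, 1, 1, 1, 1, 1); (0, 0, 0, 0, 1, 2); (2, 0, 0, 0, 0, 0))


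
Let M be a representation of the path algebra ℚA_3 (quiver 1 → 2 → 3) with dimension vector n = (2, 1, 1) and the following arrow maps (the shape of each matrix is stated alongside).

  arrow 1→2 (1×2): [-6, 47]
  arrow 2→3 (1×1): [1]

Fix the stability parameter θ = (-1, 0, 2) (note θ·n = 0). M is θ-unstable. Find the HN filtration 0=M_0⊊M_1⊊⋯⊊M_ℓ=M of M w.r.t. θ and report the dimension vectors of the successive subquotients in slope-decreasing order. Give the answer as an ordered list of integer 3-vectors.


Interval decomposition of M: I[1,1], I[1,3].
HN type (ℓ=3): μ^(1)=2; μ^(2)=0; μ^(3)=-1

((0, 0, 1); (0, 1, 0); (2, 0, 0))


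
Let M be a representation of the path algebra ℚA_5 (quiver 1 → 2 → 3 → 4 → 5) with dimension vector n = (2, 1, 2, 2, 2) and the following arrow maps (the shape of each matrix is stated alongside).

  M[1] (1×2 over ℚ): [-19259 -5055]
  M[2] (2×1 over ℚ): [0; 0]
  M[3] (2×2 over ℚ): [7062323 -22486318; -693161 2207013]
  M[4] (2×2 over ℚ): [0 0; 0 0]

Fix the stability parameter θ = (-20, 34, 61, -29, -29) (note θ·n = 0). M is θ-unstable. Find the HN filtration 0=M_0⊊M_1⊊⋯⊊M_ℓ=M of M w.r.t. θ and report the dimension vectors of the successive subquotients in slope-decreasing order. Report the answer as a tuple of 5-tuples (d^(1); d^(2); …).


Via rank(M_{q-1}∘⋯∘M_p): M ≅ I[1,1], I[1,2], I[3,4]^2, I[5,5]^2.
μ_θ-semistable layers: μ^(1)=34; μ^(2)=16; μ^(3)=-20; μ^(4)=-29

((0, 1, 0, 0, 0); (0, 0, 2, 2, 0); (2, 0, 0, 0, 0); (0, 0, 0, 0, 2))


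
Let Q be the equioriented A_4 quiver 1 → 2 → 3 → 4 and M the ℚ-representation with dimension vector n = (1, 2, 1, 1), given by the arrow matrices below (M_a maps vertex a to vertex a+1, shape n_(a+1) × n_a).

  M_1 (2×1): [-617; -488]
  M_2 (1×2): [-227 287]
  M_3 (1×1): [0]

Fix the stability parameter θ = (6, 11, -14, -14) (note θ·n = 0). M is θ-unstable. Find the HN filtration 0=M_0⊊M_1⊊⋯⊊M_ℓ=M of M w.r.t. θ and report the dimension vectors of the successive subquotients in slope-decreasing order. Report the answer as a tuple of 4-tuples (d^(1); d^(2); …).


Via rank(M_{q-1}∘⋯∘M_p): M ≅ I[1,3], I[2,2], I[4,4].
μ_θ-semistable layers: μ^(1)=11; μ^(2)=1; μ^(3)=-14

((0, 1, 0, 0); (1, 1, 1, 0); (0, 0, 0, 1))


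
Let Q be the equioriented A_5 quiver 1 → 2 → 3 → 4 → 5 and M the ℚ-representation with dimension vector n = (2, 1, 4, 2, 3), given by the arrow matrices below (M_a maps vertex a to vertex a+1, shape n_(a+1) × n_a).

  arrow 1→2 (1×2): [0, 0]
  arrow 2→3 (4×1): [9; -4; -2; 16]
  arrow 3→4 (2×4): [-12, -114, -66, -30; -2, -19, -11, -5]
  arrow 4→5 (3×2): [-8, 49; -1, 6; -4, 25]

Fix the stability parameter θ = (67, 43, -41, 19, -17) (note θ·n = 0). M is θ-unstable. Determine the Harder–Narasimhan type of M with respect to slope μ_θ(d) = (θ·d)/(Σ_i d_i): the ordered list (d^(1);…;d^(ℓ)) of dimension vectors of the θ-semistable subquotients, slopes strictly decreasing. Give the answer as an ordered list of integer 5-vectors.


Interval decomposition of M: I[1,1]^2, I[2,3], I[3,3]^2, I[3,5], I[4,5], I[5,5].
HN type (ℓ=4): μ^(1)=67; μ^(2)=1; μ^(3)=-17; μ^(4)=-41

((2, 0, 0, 0, 0); (0, 1, 1, 2, 2); (0, 0, 0, 0, 1); (0, 0, 3, 0, 0))


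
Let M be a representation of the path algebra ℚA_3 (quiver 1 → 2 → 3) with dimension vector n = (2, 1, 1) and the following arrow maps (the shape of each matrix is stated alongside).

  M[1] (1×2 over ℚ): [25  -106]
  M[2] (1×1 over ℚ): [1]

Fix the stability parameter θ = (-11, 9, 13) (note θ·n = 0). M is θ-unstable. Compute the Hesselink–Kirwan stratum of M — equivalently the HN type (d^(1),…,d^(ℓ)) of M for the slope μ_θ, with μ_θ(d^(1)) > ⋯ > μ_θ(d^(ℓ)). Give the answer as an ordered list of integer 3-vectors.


Via rank(M_{q-1}∘⋯∘M_p): M ≅ I[1,1], I[1,3].
μ_θ-semistable layers: μ^(1)=13; μ^(2)=9; μ^(3)=-11

((0, 0, 1); (0, 1, 0); (2, 0, 0))


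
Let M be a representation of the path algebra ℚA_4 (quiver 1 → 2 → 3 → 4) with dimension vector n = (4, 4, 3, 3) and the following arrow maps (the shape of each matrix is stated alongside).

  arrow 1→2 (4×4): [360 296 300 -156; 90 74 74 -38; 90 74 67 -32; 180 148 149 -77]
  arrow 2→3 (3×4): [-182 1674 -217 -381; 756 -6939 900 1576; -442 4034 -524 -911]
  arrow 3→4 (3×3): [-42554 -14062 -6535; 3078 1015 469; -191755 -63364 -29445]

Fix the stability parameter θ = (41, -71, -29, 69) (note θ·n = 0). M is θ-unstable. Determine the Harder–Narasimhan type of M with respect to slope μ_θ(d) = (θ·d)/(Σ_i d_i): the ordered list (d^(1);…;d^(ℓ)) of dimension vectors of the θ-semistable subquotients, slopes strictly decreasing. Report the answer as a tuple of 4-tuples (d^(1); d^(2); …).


Barcode: M ≅ I[1,1], I[1,4]^3, I[2,2]. HN layers by μ_θ (4 steps, strictly decreasing):
  μ^(1)=69; μ^(2)=41; μ^(3)=-59/3; μ^(4)=-71

((0, 0, 0, 3); (1, 0, 0, 0); (3, 3, 3, 0); (0, 1, 0, 0))


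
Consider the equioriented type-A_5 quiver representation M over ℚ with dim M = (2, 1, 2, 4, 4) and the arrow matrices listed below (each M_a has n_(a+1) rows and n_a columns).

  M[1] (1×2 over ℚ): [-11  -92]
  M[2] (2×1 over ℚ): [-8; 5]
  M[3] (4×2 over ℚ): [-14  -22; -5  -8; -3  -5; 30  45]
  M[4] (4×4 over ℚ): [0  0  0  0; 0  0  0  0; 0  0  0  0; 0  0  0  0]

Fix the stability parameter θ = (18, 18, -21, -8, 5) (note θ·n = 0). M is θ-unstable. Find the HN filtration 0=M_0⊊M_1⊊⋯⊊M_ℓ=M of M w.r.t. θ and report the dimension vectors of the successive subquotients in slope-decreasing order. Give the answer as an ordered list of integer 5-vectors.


Interval decomposition of M: I[1,1], I[1,4], I[3,4], I[4,4]^2, I[5,5]^4.
HN type (ℓ=5): μ^(1)=18; μ^(2)=5; μ^(3)=7/4; μ^(4)=-8; μ^(5)=-21

((1, 0, 0, 0, 0); (0, 0, 0, 0, 4); (1, 1, 1, 1, 0); (0, 0, 0, 3, 0); (0, 0, 1, 0, 0))


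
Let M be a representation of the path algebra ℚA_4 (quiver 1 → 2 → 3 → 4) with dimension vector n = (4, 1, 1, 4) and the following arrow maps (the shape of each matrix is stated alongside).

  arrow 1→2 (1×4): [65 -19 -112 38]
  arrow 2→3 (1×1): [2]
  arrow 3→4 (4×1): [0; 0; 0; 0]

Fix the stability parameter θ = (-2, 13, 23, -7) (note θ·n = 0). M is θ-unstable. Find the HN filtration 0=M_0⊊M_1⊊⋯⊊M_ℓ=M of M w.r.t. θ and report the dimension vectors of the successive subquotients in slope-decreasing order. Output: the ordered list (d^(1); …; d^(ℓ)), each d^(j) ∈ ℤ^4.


Barcode: M ≅ I[1,1]^3, I[1,3], I[4,4]^4. HN layers by μ_θ (4 steps, strictly decreasing):
  μ^(1)=23; μ^(2)=13; μ^(3)=-2; μ^(4)=-7

((0, 0, 1, 0); (0, 1, 0, 0); (4, 0, 0, 0); (0, 0, 0, 4))


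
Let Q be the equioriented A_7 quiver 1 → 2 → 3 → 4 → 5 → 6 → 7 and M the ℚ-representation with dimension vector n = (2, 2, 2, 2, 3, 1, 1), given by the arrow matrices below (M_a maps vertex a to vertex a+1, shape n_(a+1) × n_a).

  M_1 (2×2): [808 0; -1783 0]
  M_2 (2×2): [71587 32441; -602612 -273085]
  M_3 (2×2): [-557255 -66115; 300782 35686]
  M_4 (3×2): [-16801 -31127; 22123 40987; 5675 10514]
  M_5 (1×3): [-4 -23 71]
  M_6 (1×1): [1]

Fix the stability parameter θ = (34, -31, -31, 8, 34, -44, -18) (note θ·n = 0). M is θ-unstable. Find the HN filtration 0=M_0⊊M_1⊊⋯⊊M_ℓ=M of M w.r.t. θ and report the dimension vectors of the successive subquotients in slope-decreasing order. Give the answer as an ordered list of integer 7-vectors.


Barcode: M ≅ I[1,1], I[1,3], I[2,7], I[4,5], I[5,5]. HN layers by μ_θ (5 steps, strictly decreasing):
  μ^(1)=34; μ^(2)=8; μ^(3)=-5; μ^(4)=-28/3; μ^(5)=-31

((1, 0, 0, 0, 2, 0, 0); (0, 0, 0, 1, 0, 0, 0); (0, 0, 0, 1, 1, 1, 1); (1, 1, 1, 0, 0, 0, 0); (0, 1, 1, 0, 0, 0, 0))


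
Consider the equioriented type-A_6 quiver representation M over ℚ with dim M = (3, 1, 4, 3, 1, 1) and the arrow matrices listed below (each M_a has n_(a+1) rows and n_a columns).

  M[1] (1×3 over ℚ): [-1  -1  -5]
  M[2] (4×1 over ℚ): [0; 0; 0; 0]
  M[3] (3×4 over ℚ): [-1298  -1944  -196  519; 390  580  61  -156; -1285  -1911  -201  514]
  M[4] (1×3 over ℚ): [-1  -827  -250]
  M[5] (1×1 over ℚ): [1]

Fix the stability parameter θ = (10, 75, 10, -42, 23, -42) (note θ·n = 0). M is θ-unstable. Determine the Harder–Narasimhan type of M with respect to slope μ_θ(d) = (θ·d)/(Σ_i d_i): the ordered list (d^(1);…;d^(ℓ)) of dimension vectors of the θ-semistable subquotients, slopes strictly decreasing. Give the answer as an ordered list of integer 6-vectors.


Interval decomposition of M: I[1,1]^2, I[1,2], I[3,3], I[3,4]^2, I[3,6].
HN type (ℓ=4): μ^(1)=75; μ^(2)=10; μ^(3)=-19/2; μ^(4)=-16

((0, 1, 0, 0, 0, 0); (3, 0, 1, 0, 0, 0); (0, 0, 0, 0, 1, 1); (0, 0, 3, 3, 0, 0))
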